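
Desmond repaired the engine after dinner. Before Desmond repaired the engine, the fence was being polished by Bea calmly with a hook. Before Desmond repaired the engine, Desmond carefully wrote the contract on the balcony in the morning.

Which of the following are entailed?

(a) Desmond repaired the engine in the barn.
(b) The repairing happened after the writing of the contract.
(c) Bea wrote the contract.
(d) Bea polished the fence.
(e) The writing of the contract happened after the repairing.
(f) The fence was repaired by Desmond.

(b), (d)

(a) Not entailed — 'in the barn' adds information not in the original event.
(b) Entailed — the narrative places the writing before the repairing.
(c) Not entailed — the passage has Desmond writing the contract, not Bea.
(d) Entailed — 'polish' is an activity; 'was polishing' entails that some polishing happened, so 'polished' holds.
(e) Not entailed — the narrative places the writing before the repairing, not after.
(f) Not entailed — Desmond repaired the engine, not the fence; the fence belongs to the polishing event.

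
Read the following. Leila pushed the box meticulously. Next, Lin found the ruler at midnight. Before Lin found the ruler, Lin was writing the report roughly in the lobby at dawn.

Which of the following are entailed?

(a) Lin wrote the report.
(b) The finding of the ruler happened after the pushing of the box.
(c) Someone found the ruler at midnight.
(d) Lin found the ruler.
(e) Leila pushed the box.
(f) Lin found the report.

(b), (c), (d), (e)

(a) Not entailed — 'was writing' is progressive on an accomplishment; it does not entail the completed 'wrote'.
(b) Entailed — the narrative places the pushing before the finding.
(c) Entailed — this follows by dropping conjuncts from the finding event's description.
(d) Entailed — this follows by dropping conjuncts from the finding event's description.
(e) Entailed — dropping 'meticulously' leaves a sub-description the original still satisfies.
(f) Not entailed — Lin found the ruler, not the report; the report belongs to the writing event.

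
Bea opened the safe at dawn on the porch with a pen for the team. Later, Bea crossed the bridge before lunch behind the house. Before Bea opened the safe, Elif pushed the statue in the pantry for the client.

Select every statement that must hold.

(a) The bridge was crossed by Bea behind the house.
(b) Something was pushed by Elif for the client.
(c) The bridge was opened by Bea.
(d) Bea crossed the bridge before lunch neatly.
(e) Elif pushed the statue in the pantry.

(a) Entailed — every conjunct here is already in the original crossing event.
(b) Entailed — dropping 'in the pantry' and generalizing the patient leaves a sub-description the original still satisfies.
(c) Not entailed — Bea opened the safe, not the bridge; the bridge belongs to the crossing event.
(d) Not entailed — 'neatly' adds information not in the original event.
(e) Entailed — the original entails any weakening of itself; this just drops 'for the client'.

(a), (b), (e)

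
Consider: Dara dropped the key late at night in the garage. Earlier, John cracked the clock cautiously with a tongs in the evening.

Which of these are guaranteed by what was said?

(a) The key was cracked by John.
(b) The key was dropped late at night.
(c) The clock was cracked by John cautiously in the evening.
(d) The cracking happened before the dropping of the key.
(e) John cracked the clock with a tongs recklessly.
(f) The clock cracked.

(b), (c), (d), (f)

(a) Not entailed — John cracked the clock, not the key; the key belongs to the dropping event.
(b) Entailed — dropping 'in the garage' and generalizing the agent leaves a sub-description the original still satisfies.
(c) Entailed — dropping 'with a tongs' leaves a sub-description the original still satisfies.
(d) Entailed — the narrative places the cracking before the dropping.
(e) Not entailed — 'recklessly' adds a manner not in (and inconsistent with) the original.
(f) Entailed — 'John cracked the clock' is causative; it entails the inchoative 'the clock cracked'.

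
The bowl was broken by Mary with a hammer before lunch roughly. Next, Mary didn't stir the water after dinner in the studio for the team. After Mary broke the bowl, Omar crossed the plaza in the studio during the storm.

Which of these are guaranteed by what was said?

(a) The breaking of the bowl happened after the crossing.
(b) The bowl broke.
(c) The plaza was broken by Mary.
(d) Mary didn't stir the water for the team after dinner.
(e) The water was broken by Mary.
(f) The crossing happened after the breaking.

(b), (f)

(a) Not entailed — the narrative places the breaking before the crossing, not after.
(b) Entailed — 'Mary broke the bowl' is causative; it entails the inchoative 'the bowl broke'.
(c) Not entailed — Mary broke the bowl, not the plaza; the plaza belongs to the crossing event.
(d) Not entailed — dropping 'in the studio' under negation is not valid — the original leaves open that Mary stirred the water some other way.
(e) Not entailed — Mary broke the bowl, not the water; the water belongs to the stirring event.
(f) Entailed — the narrative places the breaking before the crossing.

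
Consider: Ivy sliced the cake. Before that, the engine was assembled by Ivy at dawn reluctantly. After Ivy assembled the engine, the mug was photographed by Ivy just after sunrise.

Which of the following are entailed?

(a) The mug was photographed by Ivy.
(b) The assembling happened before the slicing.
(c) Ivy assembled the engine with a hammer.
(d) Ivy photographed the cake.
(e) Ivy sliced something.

(a) Entailed — the original entails any weakening of itself; this just drops 'just after sunrise'.
(b) Entailed — the narrative places the assembling before the slicing.
(c) Not entailed — 'with a hammer' adds information not in the original event.
(d) Not entailed — Ivy photographed the mug, not the cake; the cake belongs to the slicing event.
(e) Entailed — this follows by dropping conjuncts from the slicing event's description.

(a), (b), (e)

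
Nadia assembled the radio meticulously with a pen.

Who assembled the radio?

'Nadia' marks the agent of the assembling event.

Nadia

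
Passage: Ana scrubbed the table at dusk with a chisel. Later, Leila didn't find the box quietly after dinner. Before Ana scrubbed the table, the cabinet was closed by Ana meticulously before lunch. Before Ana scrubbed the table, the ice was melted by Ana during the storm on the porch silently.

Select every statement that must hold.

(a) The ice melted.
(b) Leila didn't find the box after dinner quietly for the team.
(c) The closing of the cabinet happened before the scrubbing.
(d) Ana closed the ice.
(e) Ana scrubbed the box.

(a), (b), (c)

(a) Entailed — 'Ana melted the ice' is causative; it entails the inchoative 'the ice melted'.
(b) Entailed — under negation, adding a further restriction is entailed: if no such finding event occurred, none occurred for the team either.
(c) Entailed — the narrative places the closing before the scrubbing.
(d) Not entailed — Ana closed the cabinet, not the ice; the ice belongs to the melting event.
(e) Not entailed — Ana scrubbed the table, not the box; the box belongs to the finding event.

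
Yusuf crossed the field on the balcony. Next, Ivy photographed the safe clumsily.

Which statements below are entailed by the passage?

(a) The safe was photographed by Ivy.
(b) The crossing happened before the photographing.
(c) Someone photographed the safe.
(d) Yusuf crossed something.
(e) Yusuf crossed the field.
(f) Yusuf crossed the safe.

(a) Entailed — this follows by dropping conjuncts from the photographing event's description.
(b) Entailed — the narrative places the crossing before the photographing.
(c) Entailed — dropping 'clumsily' and generalizing the agent leaves a sub-description the original still satisfies.
(d) Entailed — the original entails any weakening of itself; this just drops 'on the balcony' and generalizes the patient.
(e) Entailed — dropping 'on the balcony' leaves a sub-description the original still satisfies.
(f) Not entailed — Yusuf crossed the field, not the safe; the safe belongs to the photographing event.

(a), (b), (c), (d), (e)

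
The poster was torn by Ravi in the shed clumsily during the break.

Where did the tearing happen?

'in the shed' marks the location of the tearing event.

in the shed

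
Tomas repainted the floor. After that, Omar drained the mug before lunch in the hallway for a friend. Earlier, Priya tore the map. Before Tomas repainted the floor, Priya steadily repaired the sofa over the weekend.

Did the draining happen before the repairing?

no

The narrative orders the repairing before the draining.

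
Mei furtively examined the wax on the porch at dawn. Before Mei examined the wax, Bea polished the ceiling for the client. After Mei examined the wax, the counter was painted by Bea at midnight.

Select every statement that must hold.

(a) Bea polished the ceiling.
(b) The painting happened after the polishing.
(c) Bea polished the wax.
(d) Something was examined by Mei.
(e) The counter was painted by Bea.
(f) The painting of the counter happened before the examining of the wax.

(a), (b), (d), (e)

(a) Entailed — dropping 'for the client' leaves a sub-description the original still satisfies.
(b) Entailed — the narrative places the polishing before the painting.
(c) Not entailed — Bea polished the ceiling, not the wax; the wax belongs to the examining event.
(d) Entailed — dropping 'at dawn', 'on the porch', 'furtively' and generalizing the patient leaves a sub-description the original still satisfies.
(e) Entailed — this follows by dropping conjuncts from the painting event's description.
(f) Not entailed — the narrative places the examining before the painting, not after.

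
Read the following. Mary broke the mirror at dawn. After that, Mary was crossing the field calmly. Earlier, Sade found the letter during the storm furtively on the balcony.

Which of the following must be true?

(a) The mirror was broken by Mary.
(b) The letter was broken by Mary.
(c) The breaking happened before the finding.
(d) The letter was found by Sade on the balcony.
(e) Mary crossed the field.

(a), (d)

(a) Entailed — every conjunct here is already in the original breaking event.
(b) Not entailed — Mary broke the mirror, not the letter; the letter belongs to the finding event.
(c) Not entailed — the narrative doesn't order the breaking relative to the finding.
(d) Entailed — the original entails any weakening of itself; this just drops 'during the storm', 'furtively'.
(e) Not entailed — 'was crossing' is progressive on an accomplishment; it does not entail the completed 'crossed'.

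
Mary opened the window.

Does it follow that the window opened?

'Mary opened the window' is the causative; it entails the inchoative 'the window opened'.

yes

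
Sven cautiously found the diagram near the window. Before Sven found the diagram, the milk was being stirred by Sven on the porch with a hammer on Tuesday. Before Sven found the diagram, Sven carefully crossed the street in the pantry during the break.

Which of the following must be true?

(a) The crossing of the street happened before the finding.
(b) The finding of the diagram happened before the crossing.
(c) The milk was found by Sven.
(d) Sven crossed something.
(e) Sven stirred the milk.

(a), (d), (e)

(a) Entailed — the narrative places the crossing before the finding.
(b) Not entailed — the narrative places the crossing before the finding, not after.
(c) Not entailed — Sven found the diagram, not the milk; the milk belongs to the stirring event.
(d) Entailed — dropping 'carefully', 'during the break', 'in the pantry' and generalizing the patient leaves a sub-description the original still satisfies.
(e) Entailed — 'stir' is an activity; 'was stirring' entails that some stirring happened, so 'stirred' holds.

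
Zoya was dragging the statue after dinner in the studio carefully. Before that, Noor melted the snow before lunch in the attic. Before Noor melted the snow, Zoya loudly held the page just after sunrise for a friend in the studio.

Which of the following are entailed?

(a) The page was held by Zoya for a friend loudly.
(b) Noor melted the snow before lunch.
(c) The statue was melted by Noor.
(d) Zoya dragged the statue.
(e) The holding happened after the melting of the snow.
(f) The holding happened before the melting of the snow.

(a) Entailed — every conjunct here is already in the original holding event.
(b) Entailed — this follows by dropping conjuncts from the melting event's description.
(c) Not entailed — Noor melted the snow, not the statue; the statue belongs to the dragging event.
(d) Entailed — 'drag' is an activity; 'was dragging' entails that some dragging happened, so 'dragged' holds.
(e) Not entailed — the narrative places the holding before the melting, not after.
(f) Entailed — the narrative places the holding before the melting.

(a), (b), (d), (f)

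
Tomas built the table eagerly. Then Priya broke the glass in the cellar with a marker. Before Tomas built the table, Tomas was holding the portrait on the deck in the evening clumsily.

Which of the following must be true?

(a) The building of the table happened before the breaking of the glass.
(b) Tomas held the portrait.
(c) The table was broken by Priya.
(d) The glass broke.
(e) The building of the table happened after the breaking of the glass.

(a), (b), (d)

(a) Entailed — the narrative places the building before the breaking.
(b) Entailed — 'hold' is an activity; 'was holding' entails that some holding happened, so 'held' holds.
(c) Not entailed — Priya broke the glass, not the table; the table belongs to the building event.
(d) Entailed — 'Priya broke the glass' is causative; it entails the inchoative 'the glass broke'.
(e) Not entailed — the narrative places the building before the breaking, not after.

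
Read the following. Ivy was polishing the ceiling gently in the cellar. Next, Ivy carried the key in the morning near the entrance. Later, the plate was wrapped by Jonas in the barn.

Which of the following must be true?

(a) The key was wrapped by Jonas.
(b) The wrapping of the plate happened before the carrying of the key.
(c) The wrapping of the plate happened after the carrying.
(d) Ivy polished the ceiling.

(c), (d)

(a) Not entailed — Jonas wrapped the plate, not the key; the key belongs to the carrying event.
(b) Not entailed — the narrative places the carrying before the wrapping, not after.
(c) Entailed — the narrative places the carrying before the wrapping.
(d) Entailed — 'polish' is an activity; 'was polishing' entails that some polishing happened, so 'polished' holds.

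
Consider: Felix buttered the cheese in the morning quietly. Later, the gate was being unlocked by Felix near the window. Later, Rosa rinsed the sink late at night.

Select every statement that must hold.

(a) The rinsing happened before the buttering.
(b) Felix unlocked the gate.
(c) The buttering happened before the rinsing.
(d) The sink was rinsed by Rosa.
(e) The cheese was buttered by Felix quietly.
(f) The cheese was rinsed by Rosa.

(c), (d), (e)

(a) Not entailed — the narrative places the buttering before the rinsing, not after.
(b) Not entailed — 'was unlocking' is progressive on an accomplishment; it does not entail the completed 'unlocked'.
(c) Entailed — the narrative places the buttering before the rinsing.
(d) Entailed — every conjunct here is already in the original rinsing event.
(e) Entailed — every conjunct here is already in the original buttering event.
(f) Not entailed — Rosa rinsed the sink, not the cheese; the cheese belongs to the buttering event.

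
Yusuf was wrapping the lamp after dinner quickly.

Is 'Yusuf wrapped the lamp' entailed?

no

'was wrapping' is progressive; for an accomplishment like 'wrap the lamp', it doesn't entail completion.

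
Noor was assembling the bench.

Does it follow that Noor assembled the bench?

'was assembling' is progressive; for an accomplishment like 'assemble the bench', it doesn't entail completion.

no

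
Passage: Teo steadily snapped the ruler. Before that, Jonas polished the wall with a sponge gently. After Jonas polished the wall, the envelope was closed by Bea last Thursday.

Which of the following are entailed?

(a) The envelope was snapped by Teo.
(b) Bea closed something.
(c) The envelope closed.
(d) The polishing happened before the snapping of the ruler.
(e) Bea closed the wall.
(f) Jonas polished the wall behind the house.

(b), (c), (d)

(a) Not entailed — Teo snapped the ruler, not the envelope; the envelope belongs to the closing event.
(b) Entailed — dropping 'last Thursday' and generalizing the patient leaves a sub-description the original still satisfies.
(c) Entailed — 'Bea closed the envelope' is causative; it entails the inchoative 'the envelope closed'.
(d) Entailed — the narrative places the polishing before the snapping.
(e) Not entailed — Bea closed the envelope, not the wall; the wall belongs to the polishing event.
(f) Not entailed — 'behind the house' adds information not in the original event.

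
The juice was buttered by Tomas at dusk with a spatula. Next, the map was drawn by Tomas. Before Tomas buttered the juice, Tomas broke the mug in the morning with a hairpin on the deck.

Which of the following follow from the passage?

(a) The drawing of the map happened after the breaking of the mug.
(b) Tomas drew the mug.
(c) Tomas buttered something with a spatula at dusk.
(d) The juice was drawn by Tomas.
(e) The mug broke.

(a), (c), (e)

(a) Entailed — the narrative places the breaking before the drawing.
(b) Not entailed — Tomas drew the map, not the mug; the mug belongs to the breaking event.
(c) Entailed — generalizing the patient leaves a sub-description the original still satisfies.
(d) Not entailed — Tomas drew the map, not the juice; the juice belongs to the buttering event.
(e) Entailed — 'Tomas broke the mug' is causative; it entails the inchoative 'the mug broke'.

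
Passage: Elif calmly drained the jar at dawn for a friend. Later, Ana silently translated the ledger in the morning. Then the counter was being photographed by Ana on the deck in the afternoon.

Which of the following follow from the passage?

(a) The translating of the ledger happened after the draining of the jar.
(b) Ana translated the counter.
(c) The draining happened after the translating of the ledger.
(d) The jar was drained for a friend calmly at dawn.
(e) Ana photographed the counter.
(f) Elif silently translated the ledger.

(a), (d)

(a) Entailed — the narrative places the draining before the translating.
(b) Not entailed — Ana translated the ledger, not the counter; the counter belongs to the photographing event.
(c) Not entailed — the narrative places the draining before the translating, not after.
(d) Entailed — the original entails any weakening of itself; this just generalizes the agent.
(e) Not entailed — 'was photographing' is progressive on an accomplishment; it does not entail the completed 'photographed'.
(f) Not entailed — the passage has Ana translating the ledger, not Elif.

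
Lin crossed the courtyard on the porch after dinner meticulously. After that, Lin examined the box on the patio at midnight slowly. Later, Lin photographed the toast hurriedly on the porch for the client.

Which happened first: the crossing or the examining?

the crossing

The connectives place the crossing before the examining.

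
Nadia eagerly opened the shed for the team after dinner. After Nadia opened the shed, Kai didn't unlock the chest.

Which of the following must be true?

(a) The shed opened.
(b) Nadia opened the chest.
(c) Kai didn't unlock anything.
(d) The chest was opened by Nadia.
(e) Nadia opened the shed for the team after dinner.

(a), (e)

(a) Entailed — 'Nadia opened the shed' is causative; it entails the inchoative 'the shed opened'.
(b) Not entailed — Nadia opened the shed, not the chest; the chest belongs to the unlocking event.
(c) Not entailed — the original only denies this specific event; Kai may have unlocked something else.
(d) Not entailed — Nadia opened the shed, not the chest; the chest belongs to the unlocking event.
(e) Entailed — this follows by dropping conjuncts from the opening event's description.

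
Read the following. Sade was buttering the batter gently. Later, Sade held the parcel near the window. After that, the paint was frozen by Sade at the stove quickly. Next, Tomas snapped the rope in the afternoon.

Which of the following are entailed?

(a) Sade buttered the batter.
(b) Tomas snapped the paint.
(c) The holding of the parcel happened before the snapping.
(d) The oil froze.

(c)

(a) Not entailed — 'was buttering' is progressive on an accomplishment; it does not entail the completed 'buttered'.
(b) Not entailed — Tomas snapped the rope, not the paint; the paint belongs to the freezing event.
(c) Entailed — the narrative places the holding before the snapping.
(d) Not entailed — the paint is what froze, not the oil.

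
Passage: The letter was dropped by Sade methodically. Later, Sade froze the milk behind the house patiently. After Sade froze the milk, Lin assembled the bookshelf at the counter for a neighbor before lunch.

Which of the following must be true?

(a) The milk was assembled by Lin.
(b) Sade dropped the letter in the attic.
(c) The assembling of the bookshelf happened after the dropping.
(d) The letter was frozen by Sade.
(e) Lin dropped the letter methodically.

(c)

(a) Not entailed — Lin assembled the bookshelf, not the milk; the milk belongs to the freezing event.
(b) Not entailed — 'in the attic' adds information not in the original event.
(c) Entailed — the narrative places the dropping before the assembling.
(d) Not entailed — Sade froze the milk, not the letter; the letter belongs to the dropping event.
(e) Not entailed — the passage has Sade dropping the letter, not Lin.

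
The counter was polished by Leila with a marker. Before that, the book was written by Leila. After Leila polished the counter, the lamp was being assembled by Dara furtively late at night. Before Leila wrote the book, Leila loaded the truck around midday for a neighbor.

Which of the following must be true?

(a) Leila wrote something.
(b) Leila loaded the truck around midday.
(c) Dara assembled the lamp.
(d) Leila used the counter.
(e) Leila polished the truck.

(a) Entailed — every conjunct here is already in the original writing event.
(b) Entailed — every conjunct here is already in the original loading event.
(c) Not entailed — 'was assembling' is progressive on an accomplishment; it does not entail the completed 'assembled'.
(d) Not entailed — the counter is the patient, not an instrument — Leila used a marker.
(e) Not entailed — Leila polished the counter, not the truck; the truck belongs to the loading event.

(a), (b)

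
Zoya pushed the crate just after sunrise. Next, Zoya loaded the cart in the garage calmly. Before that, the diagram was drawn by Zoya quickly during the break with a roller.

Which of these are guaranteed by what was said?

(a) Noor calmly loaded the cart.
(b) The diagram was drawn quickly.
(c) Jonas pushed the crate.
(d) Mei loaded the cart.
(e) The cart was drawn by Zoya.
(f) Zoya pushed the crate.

(a) Not entailed — the passage has Zoya loading the cart, not Noor.
(b) Entailed — dropping 'during the break', 'with a roller' and generalizing the agent leaves a sub-description the original still satisfies.
(c) Not entailed — the passage has Zoya pushing the crate, not Jonas.
(d) Not entailed — the passage has Zoya loading the cart, not Mei.
(e) Not entailed — Zoya drew the diagram, not the cart; the cart belongs to the loading event.
(f) Entailed — every conjunct here is already in the original pushing event.

(b), (f)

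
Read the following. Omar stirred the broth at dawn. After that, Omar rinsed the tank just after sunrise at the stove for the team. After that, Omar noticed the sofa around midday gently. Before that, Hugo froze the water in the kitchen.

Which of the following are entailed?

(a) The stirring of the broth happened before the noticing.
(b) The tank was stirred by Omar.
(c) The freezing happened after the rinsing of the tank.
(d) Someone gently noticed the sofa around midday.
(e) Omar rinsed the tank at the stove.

(a) Entailed — the narrative places the stirring before the noticing.
(b) Not entailed — Omar stirred the broth, not the tank; the tank belongs to the rinsing event.
(c) Not entailed — the narrative doesn't order the rinsing relative to the freezing.
(d) Entailed — this follows by dropping conjuncts from the noticing event's description.
(e) Entailed — the original entails any weakening of itself; this just drops 'for the team', 'just after sunrise'.

(a), (d), (e)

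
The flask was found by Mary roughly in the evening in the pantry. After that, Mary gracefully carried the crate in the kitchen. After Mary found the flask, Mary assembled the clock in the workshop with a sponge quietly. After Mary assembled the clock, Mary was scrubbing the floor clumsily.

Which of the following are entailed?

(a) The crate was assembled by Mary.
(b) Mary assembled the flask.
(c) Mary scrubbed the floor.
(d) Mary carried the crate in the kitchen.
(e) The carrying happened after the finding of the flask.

(a) Not entailed — Mary assembled the clock, not the crate; the crate belongs to the carrying event.
(b) Not entailed — Mary assembled the clock, not the flask; the flask belongs to the finding event.
(c) Entailed — 'scrub' is an activity; 'was scrubbing' entails that some scrubbing happened, so 'scrubbed' holds.
(d) Entailed — this follows by dropping conjuncts from the carrying event's description.
(e) Entailed — the narrative places the finding before the carrying.

(c), (d), (e)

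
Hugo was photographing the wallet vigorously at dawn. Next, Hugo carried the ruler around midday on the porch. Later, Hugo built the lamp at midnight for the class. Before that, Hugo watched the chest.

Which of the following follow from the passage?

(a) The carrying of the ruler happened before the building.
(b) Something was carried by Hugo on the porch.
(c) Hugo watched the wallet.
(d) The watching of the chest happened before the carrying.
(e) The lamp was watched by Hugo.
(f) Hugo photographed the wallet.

(a), (b)

(a) Entailed — the narrative places the carrying before the building.
(b) Entailed — the original entails any weakening of itself; this just drops 'around midday' and generalizes the patient.
(c) Not entailed — Hugo watched the chest, not the wallet; the wallet belongs to the photographing event.
(d) Not entailed — the narrative doesn't order the watching relative to the carrying.
(e) Not entailed — Hugo watched the chest, not the lamp; the lamp belongs to the building event.
(f) Not entailed — 'was photographing' is progressive on an accomplishment; it does not entail the completed 'photographed'.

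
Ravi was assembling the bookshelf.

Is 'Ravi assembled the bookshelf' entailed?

no

'was assembling' is progressive; for an accomplishment like 'assemble the bookshelf', it doesn't entail completion.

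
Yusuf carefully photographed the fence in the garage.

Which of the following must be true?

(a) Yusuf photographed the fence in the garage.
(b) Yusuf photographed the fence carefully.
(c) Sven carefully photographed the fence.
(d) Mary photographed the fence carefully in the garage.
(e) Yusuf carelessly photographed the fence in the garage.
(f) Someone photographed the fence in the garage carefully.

(a), (b), (f)

(a) Entailed — every conjunct here is already in the original photographing event.
(b) Entailed — dropping 'in the garage' leaves a sub-description the original still satisfies.
(c) Not entailed — the passage has Yusuf photographing the fence, not Sven.
(d) Not entailed — the passage has Yusuf photographing the fence, not Mary.
(e) Not entailed — 'carelessly' adds a manner not in (and inconsistent with) the original.
(f) Entailed — the original entails any weakening of itself; this just generalizes the agent.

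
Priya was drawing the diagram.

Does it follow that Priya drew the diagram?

'was drawing' is progressive; for an accomplishment like 'draw the diagram', it doesn't entail completion.

no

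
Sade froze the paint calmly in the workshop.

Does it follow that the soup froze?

Nothing is said about any soup; only the paint is affected.

no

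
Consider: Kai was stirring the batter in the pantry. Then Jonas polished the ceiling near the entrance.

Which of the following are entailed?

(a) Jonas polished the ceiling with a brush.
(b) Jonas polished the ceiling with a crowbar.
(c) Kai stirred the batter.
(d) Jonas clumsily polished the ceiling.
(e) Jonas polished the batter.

(c)

(a) Not entailed — 'with a brush' adds information not in the original event.
(b) Not entailed — 'with a crowbar' adds information not in the original event.
(c) Entailed — 'stir' is an activity; 'was stirring' entails that some stirring happened, so 'stirred' holds.
(d) Not entailed — 'clumsily' adds information not in the original event.
(e) Not entailed — Jonas polished the ceiling, not the batter; the batter belongs to the stirring event.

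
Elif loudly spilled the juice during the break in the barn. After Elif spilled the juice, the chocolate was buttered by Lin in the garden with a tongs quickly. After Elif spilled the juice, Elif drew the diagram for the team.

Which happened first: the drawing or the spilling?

The connectives place the spilling before the drawing.

the spilling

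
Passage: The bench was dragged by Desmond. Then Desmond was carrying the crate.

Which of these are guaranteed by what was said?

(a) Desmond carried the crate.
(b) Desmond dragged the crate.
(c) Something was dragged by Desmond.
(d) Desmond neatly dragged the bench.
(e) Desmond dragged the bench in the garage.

(a), (c)

(a) Entailed — 'carry' is an activity; 'was carrying' entails that some carrying happened, so 'carried' holds.
(b) Not entailed — Desmond dragged the bench, not the crate; the crate belongs to the carrying event.
(c) Entailed — this follows by dropping conjuncts from the dragging event's description.
(d) Not entailed — 'neatly' adds information not in the original event.
(e) Not entailed — 'in the garage' adds information not in the original event.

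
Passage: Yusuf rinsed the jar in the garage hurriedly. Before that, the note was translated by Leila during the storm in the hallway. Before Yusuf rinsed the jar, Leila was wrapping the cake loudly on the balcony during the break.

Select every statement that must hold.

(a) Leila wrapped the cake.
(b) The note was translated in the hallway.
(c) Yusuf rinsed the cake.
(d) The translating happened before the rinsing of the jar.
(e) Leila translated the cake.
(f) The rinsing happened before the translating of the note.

(a) Not entailed — 'was wrapping' is progressive on an accomplishment; it does not entail the completed 'wrapped'.
(b) Entailed — dropping 'during the storm' and generalizing the agent leaves a sub-description the original still satisfies.
(c) Not entailed — Yusuf rinsed the jar, not the cake; the cake belongs to the wrapping event.
(d) Entailed — the narrative places the translating before the rinsing.
(e) Not entailed — Leila translated the note, not the cake; the cake belongs to the wrapping event.
(f) Not entailed — the narrative places the translating before the rinsing, not after.

(b), (d)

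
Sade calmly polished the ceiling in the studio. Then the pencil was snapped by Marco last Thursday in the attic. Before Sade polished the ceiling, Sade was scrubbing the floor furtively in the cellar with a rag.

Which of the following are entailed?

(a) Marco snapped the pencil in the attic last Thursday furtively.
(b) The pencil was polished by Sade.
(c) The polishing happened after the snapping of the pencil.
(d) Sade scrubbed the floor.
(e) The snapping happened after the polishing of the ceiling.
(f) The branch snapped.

(d), (e)

(a) Not entailed — 'furtively' adds information not in the original event.
(b) Not entailed — Sade polished the ceiling, not the pencil; the pencil belongs to the snapping event.
(c) Not entailed — the narrative places the polishing before the snapping, not after.
(d) Entailed — 'scrub' is an activity; 'was scrubbing' entails that some scrubbing happened, so 'scrubbed' holds.
(e) Entailed — the narrative places the polishing before the snapping.
(f) Not entailed — the pencil is what snapped, not the branch.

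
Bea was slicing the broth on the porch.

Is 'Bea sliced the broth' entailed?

no

'was slicing' is progressive; for an accomplishment like 'slice the broth', it doesn't entail completion.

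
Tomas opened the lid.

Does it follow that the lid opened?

yes

'Tomas opened the lid' is the causative; it entails the inchoative 'the lid opened'.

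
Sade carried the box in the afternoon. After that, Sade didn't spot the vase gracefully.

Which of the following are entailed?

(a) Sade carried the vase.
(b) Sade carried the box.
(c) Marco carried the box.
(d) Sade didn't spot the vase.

(a) Not entailed — Sade carried the box, not the vase; the vase belongs to the spotting event.
(b) Entailed — this follows by dropping conjuncts from the carrying event's description.
(c) Not entailed — the passage has Sade carrying the box, not Marco.
(d) Not entailed — dropping 'gracefully' under negation is not valid — the original leaves open that Sade spotted the vase some other way.

(b)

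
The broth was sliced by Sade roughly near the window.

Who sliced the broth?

Sade

'Sade' marks the agent of the slicing event.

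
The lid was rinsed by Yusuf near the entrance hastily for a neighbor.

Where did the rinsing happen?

near the entrance

'near the entrance' marks the location of the rinsing event.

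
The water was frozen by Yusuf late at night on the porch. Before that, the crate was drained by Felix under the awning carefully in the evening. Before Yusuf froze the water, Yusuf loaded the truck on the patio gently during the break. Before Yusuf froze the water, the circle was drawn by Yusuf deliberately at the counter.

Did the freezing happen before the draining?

The narrative orders the draining before the freezing.

no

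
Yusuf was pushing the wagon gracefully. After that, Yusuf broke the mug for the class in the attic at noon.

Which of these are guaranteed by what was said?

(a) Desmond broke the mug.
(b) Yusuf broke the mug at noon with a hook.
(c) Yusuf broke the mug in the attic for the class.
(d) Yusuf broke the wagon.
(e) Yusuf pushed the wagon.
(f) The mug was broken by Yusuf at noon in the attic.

(a) Not entailed — the passage has Yusuf breaking the mug, not Desmond.
(b) Not entailed — 'with a hook' adds information not in the original event.
(c) Entailed — this follows by dropping conjuncts from the breaking event's description.
(d) Not entailed — Yusuf broke the mug, not the wagon; the wagon belongs to the pushing event.
(e) Entailed — 'push' is an activity; 'was pushing' entails that some pushing happened, so 'pushed' holds.
(f) Entailed — dropping 'for the class' leaves a sub-description the original still satisfies.

(c), (e), (f)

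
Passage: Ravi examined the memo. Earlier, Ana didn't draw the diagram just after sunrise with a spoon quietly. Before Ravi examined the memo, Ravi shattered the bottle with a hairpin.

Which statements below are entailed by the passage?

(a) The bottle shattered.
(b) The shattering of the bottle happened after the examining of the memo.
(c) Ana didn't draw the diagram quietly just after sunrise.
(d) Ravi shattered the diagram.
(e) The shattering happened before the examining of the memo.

(a) Entailed — 'Ravi shattered the bottle' is causative; it entails the inchoative 'the bottle shattered'.
(b) Not entailed — the narrative places the shattering before the examining, not after.
(c) Not entailed — dropping 'with a spoon' under negation is not valid — the original leaves open that Ana drew the diagram some other way.
(d) Not entailed — Ravi shattered the bottle, not the diagram; the diagram belongs to the drawing event.
(e) Entailed — the narrative places the shattering before the examining.

(a), (e)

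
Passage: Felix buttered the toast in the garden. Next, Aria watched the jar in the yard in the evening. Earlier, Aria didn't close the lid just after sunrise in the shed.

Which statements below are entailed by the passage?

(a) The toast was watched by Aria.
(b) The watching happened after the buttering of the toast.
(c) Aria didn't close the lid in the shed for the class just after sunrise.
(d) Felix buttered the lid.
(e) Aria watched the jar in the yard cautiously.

(a) Not entailed — Aria watched the jar, not the toast; the toast belongs to the buttering event.
(b) Entailed — the narrative places the buttering before the watching.
(c) Entailed — under negation, adding a further restriction is entailed: if no such closing event occurred, none occurred for the class either.
(d) Not entailed — Felix buttered the toast, not the lid; the lid belongs to the closing event.
(e) Not entailed — 'cautiously' adds information not in the original event.

(b), (c)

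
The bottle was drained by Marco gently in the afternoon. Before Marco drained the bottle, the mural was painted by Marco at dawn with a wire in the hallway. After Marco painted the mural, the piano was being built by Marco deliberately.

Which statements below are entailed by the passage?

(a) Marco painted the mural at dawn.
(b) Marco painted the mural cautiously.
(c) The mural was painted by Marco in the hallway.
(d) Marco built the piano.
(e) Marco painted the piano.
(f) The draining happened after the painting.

(a), (c), (f)

(a) Entailed — dropping 'with a wire', 'in the hallway' leaves a sub-description the original still satisfies.
(b) Not entailed — 'cautiously' adds information not in the original event.
(c) Entailed — this follows by dropping conjuncts from the painting event's description.
(d) Not entailed — 'was building' is progressive on an accomplishment; it does not entail the completed 'built'.
(e) Not entailed — Marco painted the mural, not the piano; the piano belongs to the building event.
(f) Entailed — the narrative places the painting before the draining.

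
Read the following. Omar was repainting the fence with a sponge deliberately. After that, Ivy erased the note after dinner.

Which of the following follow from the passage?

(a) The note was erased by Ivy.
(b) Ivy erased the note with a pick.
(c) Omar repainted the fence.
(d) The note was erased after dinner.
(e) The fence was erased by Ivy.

(a), (d)

(a) Entailed — the original entails any weakening of itself; this just drops 'after dinner'.
(b) Not entailed — 'with a pick' adds information not in the original event.
(c) Not entailed — 'was repainting' is progressive on an accomplishment; it does not entail the completed 'repainted'.
(d) Entailed — the original entails any weakening of itself; this just generalizes the agent.
(e) Not entailed — Ivy erased the note, not the fence; the fence belongs to the repainting event.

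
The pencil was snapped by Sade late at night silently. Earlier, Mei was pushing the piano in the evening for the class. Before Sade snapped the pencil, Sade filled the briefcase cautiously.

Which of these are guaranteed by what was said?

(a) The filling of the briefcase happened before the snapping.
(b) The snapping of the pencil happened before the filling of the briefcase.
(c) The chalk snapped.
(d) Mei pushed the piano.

(a) Entailed — the narrative places the filling before the snapping.
(b) Not entailed — the narrative places the filling before the snapping, not after.
(c) Not entailed — the pencil is what snapped, not the chalk.
(d) Entailed — 'push' is an activity; 'was pushing' entails that some pushing happened, so 'pushed' holds.

(a), (d)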